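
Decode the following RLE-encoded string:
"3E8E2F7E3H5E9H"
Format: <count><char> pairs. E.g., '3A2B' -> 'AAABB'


Expanding each <count><char> pair:
  3E -> 'EEE'
  8E -> 'EEEEEEEE'
  2F -> 'FF'
  7E -> 'EEEEEEE'
  3H -> 'HHH'
  5E -> 'EEEEE'
  9H -> 'HHHHHHHHH'

Decoded = EEEEEEEEEEEFFEEEEEEEHHHEEEEEHHHHHHHHH


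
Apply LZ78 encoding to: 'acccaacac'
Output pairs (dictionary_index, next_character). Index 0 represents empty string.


LZ78 encoding steps:
Dictionary: {0: ''}
Step 1: w='' (idx 0), next='a' -> output (0, 'a'), add 'a' as idx 1
Step 2: w='' (idx 0), next='c' -> output (0, 'c'), add 'c' as idx 2
Step 3: w='c' (idx 2), next='c' -> output (2, 'c'), add 'cc' as idx 3
Step 4: w='a' (idx 1), next='a' -> output (1, 'a'), add 'aa' as idx 4
Step 5: w='c' (idx 2), next='a' -> output (2, 'a'), add 'ca' as idx 5
Step 6: w='c' (idx 2), end of input -> output (2, '')


Encoded: [(0, 'a'), (0, 'c'), (2, 'c'), (1, 'a'), (2, 'a'), (2, '')]


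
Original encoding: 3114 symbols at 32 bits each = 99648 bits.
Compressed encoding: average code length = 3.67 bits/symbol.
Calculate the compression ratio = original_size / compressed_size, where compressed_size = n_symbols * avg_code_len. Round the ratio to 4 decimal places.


original_size = n_symbols * orig_bits = 3114 * 32 = 99648 bits
compressed_size = n_symbols * avg_code_len = 3114 * 3.67 = 11428.38 bits
ratio = original_size / compressed_size = 99648 / 11428.38 = 8.7193

Compression ratio = 8.7193


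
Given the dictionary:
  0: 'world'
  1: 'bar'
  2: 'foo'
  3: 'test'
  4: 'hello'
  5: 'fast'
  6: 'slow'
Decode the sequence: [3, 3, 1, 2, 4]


Look up each index in the dictionary:
  3 -> 'test'
  3 -> 'test'
  1 -> 'bar'
  2 -> 'foo'
  4 -> 'hello'

Decoded: "test test bar foo hello"


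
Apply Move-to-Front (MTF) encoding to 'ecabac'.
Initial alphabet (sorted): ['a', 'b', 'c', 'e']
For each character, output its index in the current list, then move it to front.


MTF encoding:
'e': index 3 in ['a', 'b', 'c', 'e'] -> ['e', 'a', 'b', 'c']
'c': index 3 in ['e', 'a', 'b', 'c'] -> ['c', 'e', 'a', 'b']
'a': index 2 in ['c', 'e', 'a', 'b'] -> ['a', 'c', 'e', 'b']
'b': index 3 in ['a', 'c', 'e', 'b'] -> ['b', 'a', 'c', 'e']
'a': index 1 in ['b', 'a', 'c', 'e'] -> ['a', 'b', 'c', 'e']
'c': index 2 in ['a', 'b', 'c', 'e'] -> ['c', 'a', 'b', 'e']


Output: [3, 3, 2, 3, 1, 2]


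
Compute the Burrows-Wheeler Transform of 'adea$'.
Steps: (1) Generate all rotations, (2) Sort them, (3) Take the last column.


Rotations (sorted):
  0: $adea -> last char: a
  1: a$ade -> last char: e
  2: adea$ -> last char: $
  3: dea$a -> last char: a
  4: ea$ad -> last char: d


BWT = ae$ad


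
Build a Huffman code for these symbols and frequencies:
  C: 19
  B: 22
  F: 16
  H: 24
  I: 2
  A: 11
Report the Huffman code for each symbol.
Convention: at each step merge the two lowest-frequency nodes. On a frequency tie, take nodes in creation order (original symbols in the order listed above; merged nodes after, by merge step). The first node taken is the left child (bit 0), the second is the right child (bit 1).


Huffman tree construction:
Step 1: Merge I(2) + A(11) = 13
Step 2: Merge (I+A)(13) + F(16) = 29
Step 3: Merge C(19) + B(22) = 41
Step 4: Merge H(24) + ((I+A)+F)(29) = 53
Step 5: Merge (C+B)(41) + (H+((I+A)+F))(53) = 94
Read each symbol's code off the tree from the root (left child = 0, right child = 1).

Codes:
  C: 00 (length 2)
  B: 01 (length 2)
  F: 111 (length 3)
  H: 10 (length 2)
  I: 1100 (length 4)
  A: 1101 (length 4)
Average code length: 230/94 = 2.4468 bits/symbol


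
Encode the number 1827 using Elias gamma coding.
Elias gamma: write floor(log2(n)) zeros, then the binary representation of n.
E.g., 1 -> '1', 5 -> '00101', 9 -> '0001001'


num_bits = floor(log2(1827)) + 1 = 11
leading_zeros = num_bits - 1 = 10
binary(1827) = 11100100011

Elias gamma(1827) = '0000000000' + '11100100011' = 000000000011100100011 (21 bits)


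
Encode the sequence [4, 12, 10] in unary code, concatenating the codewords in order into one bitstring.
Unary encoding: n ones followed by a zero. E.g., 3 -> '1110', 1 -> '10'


Encode each number as n ones followed by a terminating 0:
  4 -> 11110 (5 bits)
  12 -> 1111111111110 (13 bits)
  10 -> 11111111110 (11 bits)
Total length = 5 + 13 + 11 = 29 bits.

Unary([4, 12, 10]) = 11110111111111111011111111110 (29 bits)


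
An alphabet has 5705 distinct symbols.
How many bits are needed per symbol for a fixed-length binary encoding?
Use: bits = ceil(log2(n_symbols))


log2(5705) = 12.478
Bracket: 2^12 = 4096 < 5705 <= 2^13 = 8192
So ceil(log2(5705)) = 13

bits = ceil(log2(5705)) = ceil(12.478) = 13 bits


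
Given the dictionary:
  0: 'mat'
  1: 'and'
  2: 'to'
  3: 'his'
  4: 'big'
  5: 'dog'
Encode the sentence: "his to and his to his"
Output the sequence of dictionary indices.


Look up each word in the dictionary:
  'his' -> 3
  'to' -> 2
  'and' -> 1
  'his' -> 3
  'to' -> 2
  'his' -> 3

Encoded: [3, 2, 1, 3, 2, 3]


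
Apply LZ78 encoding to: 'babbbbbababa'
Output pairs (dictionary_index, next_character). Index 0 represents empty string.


LZ78 encoding steps:
Dictionary: {0: ''}
Step 1: w='' (idx 0), next='b' -> output (0, 'b'), add 'b' as idx 1
Step 2: w='' (idx 0), next='a' -> output (0, 'a'), add 'a' as idx 2
Step 3: w='b' (idx 1), next='b' -> output (1, 'b'), add 'bb' as idx 3
Step 4: w='bb' (idx 3), next='b' -> output (3, 'b'), add 'bbb' as idx 4
Step 5: w='a' (idx 2), next='b' -> output (2, 'b'), add 'ab' as idx 5
Step 6: w='ab' (idx 5), next='a' -> output (5, 'a'), add 'aba' as idx 6


Encoded: [(0, 'b'), (0, 'a'), (1, 'b'), (3, 'b'), (2, 'b'), (5, 'a')]


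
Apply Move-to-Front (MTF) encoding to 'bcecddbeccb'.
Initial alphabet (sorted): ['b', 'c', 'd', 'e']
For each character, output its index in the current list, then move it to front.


MTF encoding:
'b': index 0 in ['b', 'c', 'd', 'e'] -> ['b', 'c', 'd', 'e']
'c': index 1 in ['b', 'c', 'd', 'e'] -> ['c', 'b', 'd', 'e']
'e': index 3 in ['c', 'b', 'd', 'e'] -> ['e', 'c', 'b', 'd']
'c': index 1 in ['e', 'c', 'b', 'd'] -> ['c', 'e', 'b', 'd']
'd': index 3 in ['c', 'e', 'b', 'd'] -> ['d', 'c', 'e', 'b']
'd': index 0 in ['d', 'c', 'e', 'b'] -> ['d', 'c', 'e', 'b']
'b': index 3 in ['d', 'c', 'e', 'b'] -> ['b', 'd', 'c', 'e']
'e': index 3 in ['b', 'd', 'c', 'e'] -> ['e', 'b', 'd', 'c']
'c': index 3 in ['e', 'b', 'd', 'c'] -> ['c', 'e', 'b', 'd']
'c': index 0 in ['c', 'e', 'b', 'd'] -> ['c', 'e', 'b', 'd']
'b': index 2 in ['c', 'e', 'b', 'd'] -> ['b', 'c', 'e', 'd']


Output: [0, 1, 3, 1, 3, 0, 3, 3, 3, 0, 2]


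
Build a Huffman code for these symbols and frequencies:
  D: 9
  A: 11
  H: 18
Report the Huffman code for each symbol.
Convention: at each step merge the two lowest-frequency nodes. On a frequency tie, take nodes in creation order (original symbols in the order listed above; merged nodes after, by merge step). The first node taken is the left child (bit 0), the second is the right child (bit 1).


Huffman tree construction:
Step 1: Merge D(9) + A(11) = 20
Step 2: Merge H(18) + (D+A)(20) = 38
Read each symbol's code off the tree from the root (left child = 0, right child = 1).

Codes:
  D: 10 (length 2)
  A: 11 (length 2)
  H: 0 (length 1)
Average code length: 58/38 = 1.5263 bits/symbol


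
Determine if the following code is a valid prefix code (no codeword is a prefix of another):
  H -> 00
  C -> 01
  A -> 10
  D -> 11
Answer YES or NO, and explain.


Checking each pair (does one codeword prefix another?):
  H='00' vs C='01': no prefix
  H='00' vs A='10': no prefix
  H='00' vs D='11': no prefix
  C='01' vs H='00': no prefix
  C='01' vs A='10': no prefix
  C='01' vs D='11': no prefix
  A='10' vs H='00': no prefix
  A='10' vs C='01': no prefix
  A='10' vs D='11': no prefix
  D='11' vs H='00': no prefix
  D='11' vs C='01': no prefix
  D='11' vs A='10': no prefix
No violation found over all pairs.

YES -- this is a valid prefix code. No codeword is a prefix of any other codeword.


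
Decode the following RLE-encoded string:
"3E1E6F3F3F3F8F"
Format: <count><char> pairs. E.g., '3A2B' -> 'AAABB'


Expanding each <count><char> pair:
  3E -> 'EEE'
  1E -> 'E'
  6F -> 'FFFFFF'
  3F -> 'FFF'
  3F -> 'FFF'
  3F -> 'FFF'
  8F -> 'FFFFFFFF'

Decoded = EEEEFFFFFFFFFFFFFFFFFFFFFFF


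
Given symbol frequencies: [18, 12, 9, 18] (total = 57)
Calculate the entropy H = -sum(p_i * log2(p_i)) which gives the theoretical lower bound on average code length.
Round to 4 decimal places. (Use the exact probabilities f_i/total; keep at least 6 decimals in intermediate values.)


Per-symbol terms -p_i * log2(p_i) with p_i = f_i/57:
  p = 18/57 = 0.315789: log2(p) = -1.662965, -p*log2(p) = 0.525147
  p = 12/57 = 0.210526: log2(p) = -2.247928, -p*log2(p) = 0.473248
  p = 9/57 = 0.157895: log2(p) = -2.662965, -p*log2(p) = 0.420468
  p = 18/57 = 0.315789: log2(p) = -1.662965, -p*log2(p) = 0.525147
H = 0.525147 + 0.473248 + 0.420468 + 0.525147 = 1.944010

H = 1.944 bits/symbol


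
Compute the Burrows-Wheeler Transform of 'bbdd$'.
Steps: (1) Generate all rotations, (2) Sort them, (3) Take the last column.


Rotations (sorted):
  0: $bbdd -> last char: d
  1: bbdd$ -> last char: $
  2: bdd$b -> last char: b
  3: d$bbd -> last char: d
  4: dd$bb -> last char: b


BWT = d$bdb


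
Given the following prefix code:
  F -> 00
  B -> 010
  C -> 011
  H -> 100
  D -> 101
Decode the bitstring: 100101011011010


Decoding step by step:
Bits 100 -> H
Bits 101 -> D
Bits 011 -> C
Bits 011 -> C
Bits 010 -> B


Decoded message: HDCCB


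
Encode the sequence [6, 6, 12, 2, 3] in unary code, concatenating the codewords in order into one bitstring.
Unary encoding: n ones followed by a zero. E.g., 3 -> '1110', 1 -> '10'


Encode each number as n ones followed by a terminating 0:
  6 -> 1111110 (7 bits)
  6 -> 1111110 (7 bits)
  12 -> 1111111111110 (13 bits)
  2 -> 110 (3 bits)
  3 -> 1110 (4 bits)
Total length = 7 + 7 + 13 + 3 + 4 = 34 bits.

Unary([6, 6, 12, 2, 3]) = 1111110111111011111111111101101110 (34 bits)


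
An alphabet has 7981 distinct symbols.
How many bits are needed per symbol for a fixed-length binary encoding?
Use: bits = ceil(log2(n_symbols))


log2(7981) = 12.9624
Bracket: 2^12 = 4096 < 7981 <= 2^13 = 8192
So ceil(log2(7981)) = 13

bits = ceil(log2(7981)) = ceil(12.9624) = 13 bits


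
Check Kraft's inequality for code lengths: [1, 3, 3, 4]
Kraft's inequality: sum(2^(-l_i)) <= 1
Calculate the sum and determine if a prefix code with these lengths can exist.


Sum = 2^(-1) + 2^(-3) + 2^(-3) + 2^(-4)
    = 0.5 + 0.125 + 0.125 + 0.0625
    = 13/16 = 0.8125
Since 0.8125 <= 1, Kraft's inequality IS satisfied.
A prefix code with these lengths CAN exist.

Kraft sum = 0.8125. Satisfied.


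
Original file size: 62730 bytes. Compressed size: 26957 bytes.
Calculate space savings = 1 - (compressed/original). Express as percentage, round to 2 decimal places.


ratio = compressed/original = 26957/62730 = 0.429731
savings = 1 - ratio = 1 - 0.429731 = 0.570269
as a percentage: 0.570269 * 100 = 57.03%

Space savings = 1 - 26957/62730 = 57.03%


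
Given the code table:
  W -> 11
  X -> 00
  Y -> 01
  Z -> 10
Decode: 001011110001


Decoding:
00 -> X
10 -> Z
11 -> W
11 -> W
00 -> X
01 -> Y


Result: XZWWXY


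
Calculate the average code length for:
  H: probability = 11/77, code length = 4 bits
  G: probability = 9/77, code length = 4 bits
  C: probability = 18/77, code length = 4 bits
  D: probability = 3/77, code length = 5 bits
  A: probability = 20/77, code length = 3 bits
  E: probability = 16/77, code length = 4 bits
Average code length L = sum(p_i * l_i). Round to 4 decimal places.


Weighted contributions p_i * l_i:
  H: (11/77) * 4 = 44/77
  G: (9/77) * 4 = 36/77
  C: (18/77) * 4 = 72/77
  D: (3/77) * 5 = 15/77
  A: (20/77) * 3 = 60/77
  E: (16/77) * 4 = 64/77
Sum = (44 + 36 + 72 + 15 + 60 + 64)/77 = 291/77

L = 291/77 = 3.7792 bits/symbol


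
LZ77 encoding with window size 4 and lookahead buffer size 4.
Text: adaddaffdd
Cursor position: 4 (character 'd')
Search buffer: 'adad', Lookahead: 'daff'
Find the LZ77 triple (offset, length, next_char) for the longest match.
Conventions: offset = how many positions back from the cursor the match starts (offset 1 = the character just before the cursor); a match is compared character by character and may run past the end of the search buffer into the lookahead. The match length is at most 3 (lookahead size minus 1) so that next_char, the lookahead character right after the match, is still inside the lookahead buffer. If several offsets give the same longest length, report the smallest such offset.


Try each offset into the search buffer:
  offset=1 (pos 3, char 'd'): match length 1
  offset=2 (pos 2, char 'a'): match length 0
  offset=3 (pos 1, char 'd'): match length 2
  offset=4 (pos 0, char 'a'): match length 0
Longest match has length 2 at offset 3.
next_char = character at position 4 + 2 = 6 -> 'f'

Best match: offset=3, length=2 (matching 'da' starting at position 1)
LZ77 triple: (3, 2, 'f')


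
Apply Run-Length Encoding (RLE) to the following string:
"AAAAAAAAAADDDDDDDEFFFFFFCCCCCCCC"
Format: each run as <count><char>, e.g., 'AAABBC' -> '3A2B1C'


Scanning runs left to right:
  i=0: run of 'A' x 10 -> '10A'
  i=10: run of 'D' x 7 -> '7D'
  i=17: run of 'E' x 1 -> '1E'
  i=18: run of 'F' x 6 -> '6F'
  i=24: run of 'C' x 8 -> '8C'

RLE = 10A7D1E6F8C


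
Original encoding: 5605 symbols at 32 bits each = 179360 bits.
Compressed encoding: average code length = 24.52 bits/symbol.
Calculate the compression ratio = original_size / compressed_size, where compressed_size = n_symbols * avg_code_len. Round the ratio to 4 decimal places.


original_size = n_symbols * orig_bits = 5605 * 32 = 179360 bits
compressed_size = n_symbols * avg_code_len = 5605 * 24.52 = 137434.6 bits
ratio = original_size / compressed_size = 179360 / 137434.6 = 1.3051

Compression ratio = 1.3051


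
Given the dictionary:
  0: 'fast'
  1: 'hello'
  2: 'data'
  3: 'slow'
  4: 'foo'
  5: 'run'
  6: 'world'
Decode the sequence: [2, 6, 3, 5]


Look up each index in the dictionary:
  2 -> 'data'
  6 -> 'world'
  3 -> 'slow'
  5 -> 'run'

Decoded: "data world slow run"


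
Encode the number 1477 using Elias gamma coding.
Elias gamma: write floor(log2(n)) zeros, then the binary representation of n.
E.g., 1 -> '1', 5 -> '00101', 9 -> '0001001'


num_bits = floor(log2(1477)) + 1 = 11
leading_zeros = num_bits - 1 = 10
binary(1477) = 10111000101

Elias gamma(1477) = '0000000000' + '10111000101' = 000000000010111000101 (21 bits)


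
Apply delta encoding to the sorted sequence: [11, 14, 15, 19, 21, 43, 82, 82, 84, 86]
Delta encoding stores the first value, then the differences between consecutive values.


First value: 11
Deltas:
  14 - 11 = 3
  15 - 14 = 1
  19 - 15 = 4
  21 - 19 = 2
  43 - 21 = 22
  82 - 43 = 39
  82 - 82 = 0
  84 - 82 = 2
  86 - 84 = 2


Delta encoded: [11, 3, 1, 4, 2, 22, 39, 0, 2, 2]


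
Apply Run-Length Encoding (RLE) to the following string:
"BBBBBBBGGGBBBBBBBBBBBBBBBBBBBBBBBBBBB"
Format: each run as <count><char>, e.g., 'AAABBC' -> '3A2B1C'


Scanning runs left to right:
  i=0: run of 'B' x 7 -> '7B'
  i=7: run of 'G' x 3 -> '3G'
  i=10: run of 'B' x 27 -> '27B'

RLE = 7B3G27B


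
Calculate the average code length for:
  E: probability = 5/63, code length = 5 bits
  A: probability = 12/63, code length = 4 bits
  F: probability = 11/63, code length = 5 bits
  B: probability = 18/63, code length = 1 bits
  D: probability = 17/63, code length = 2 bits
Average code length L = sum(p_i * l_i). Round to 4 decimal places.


Weighted contributions p_i * l_i:
  E: (5/63) * 5 = 25/63
  A: (12/63) * 4 = 48/63
  F: (11/63) * 5 = 55/63
  B: (18/63) * 1 = 18/63
  D: (17/63) * 2 = 34/63
Sum = (25 + 48 + 55 + 18 + 34)/63 = 180/63

L = 180/63 = 2.8571 bits/symbol


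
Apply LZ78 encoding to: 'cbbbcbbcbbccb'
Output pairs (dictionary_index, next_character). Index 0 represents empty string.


LZ78 encoding steps:
Dictionary: {0: ''}
Step 1: w='' (idx 0), next='c' -> output (0, 'c'), add 'c' as idx 1
Step 2: w='' (idx 0), next='b' -> output (0, 'b'), add 'b' as idx 2
Step 3: w='b' (idx 2), next='b' -> output (2, 'b'), add 'bb' as idx 3
Step 4: w='c' (idx 1), next='b' -> output (1, 'b'), add 'cb' as idx 4
Step 5: w='b' (idx 2), next='c' -> output (2, 'c'), add 'bc' as idx 5
Step 6: w='bb' (idx 3), next='c' -> output (3, 'c'), add 'bbc' as idx 6
Step 7: w='cb' (idx 4), end of input -> output (4, '')


Encoded: [(0, 'c'), (0, 'b'), (2, 'b'), (1, 'b'), (2, 'c'), (3, 'c'), (4, '')]


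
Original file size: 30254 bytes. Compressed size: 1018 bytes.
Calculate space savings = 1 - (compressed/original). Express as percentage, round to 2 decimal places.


ratio = compressed/original = 1018/30254 = 0.033648
savings = 1 - ratio = 1 - 0.033648 = 0.966352
as a percentage: 0.966352 * 100 = 96.64%

Space savings = 1 - 1018/30254 = 96.64%


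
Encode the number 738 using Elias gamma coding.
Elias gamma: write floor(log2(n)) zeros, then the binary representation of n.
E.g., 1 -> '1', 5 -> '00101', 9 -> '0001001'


num_bits = floor(log2(738)) + 1 = 10
leading_zeros = num_bits - 1 = 9
binary(738) = 1011100010

Elias gamma(738) = '000000000' + '1011100010' = 0000000001011100010 (19 bits)


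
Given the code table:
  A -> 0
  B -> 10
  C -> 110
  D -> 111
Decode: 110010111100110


Decoding:
110 -> C
0 -> A
10 -> B
111 -> D
10 -> B
0 -> A
110 -> C


Result: CABDBAC


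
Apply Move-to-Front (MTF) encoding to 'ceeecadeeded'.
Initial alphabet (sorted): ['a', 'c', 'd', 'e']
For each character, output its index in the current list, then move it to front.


MTF encoding:
'c': index 1 in ['a', 'c', 'd', 'e'] -> ['c', 'a', 'd', 'e']
'e': index 3 in ['c', 'a', 'd', 'e'] -> ['e', 'c', 'a', 'd']
'e': index 0 in ['e', 'c', 'a', 'd'] -> ['e', 'c', 'a', 'd']
'e': index 0 in ['e', 'c', 'a', 'd'] -> ['e', 'c', 'a', 'd']
'c': index 1 in ['e', 'c', 'a', 'd'] -> ['c', 'e', 'a', 'd']
'a': index 2 in ['c', 'e', 'a', 'd'] -> ['a', 'c', 'e', 'd']
'd': index 3 in ['a', 'c', 'e', 'd'] -> ['d', 'a', 'c', 'e']
'e': index 3 in ['d', 'a', 'c', 'e'] -> ['e', 'd', 'a', 'c']
'e': index 0 in ['e', 'd', 'a', 'c'] -> ['e', 'd', 'a', 'c']
'd': index 1 in ['e', 'd', 'a', 'c'] -> ['d', 'e', 'a', 'c']
'e': index 1 in ['d', 'e', 'a', 'c'] -> ['e', 'd', 'a', 'c']
'd': index 1 in ['e', 'd', 'a', 'c'] -> ['d', 'e', 'a', 'c']


Output: [1, 3, 0, 0, 1, 2, 3, 3, 0, 1, 1, 1]


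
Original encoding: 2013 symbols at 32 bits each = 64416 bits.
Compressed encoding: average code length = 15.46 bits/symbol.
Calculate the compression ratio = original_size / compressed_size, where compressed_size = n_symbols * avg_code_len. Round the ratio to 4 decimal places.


original_size = n_symbols * orig_bits = 2013 * 32 = 64416 bits
compressed_size = n_symbols * avg_code_len = 2013 * 15.46 = 31120.98 bits
ratio = original_size / compressed_size = 64416 / 31120.98 = 2.0699

Compression ratio = 2.0699


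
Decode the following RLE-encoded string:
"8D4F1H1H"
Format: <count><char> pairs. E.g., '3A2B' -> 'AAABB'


Expanding each <count><char> pair:
  8D -> 'DDDDDDDD'
  4F -> 'FFFF'
  1H -> 'H'
  1H -> 'H'

Decoded = DDDDDDDDFFFFHH


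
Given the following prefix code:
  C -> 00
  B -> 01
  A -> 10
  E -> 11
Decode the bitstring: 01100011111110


Decoding step by step:
Bits 01 -> B
Bits 10 -> A
Bits 00 -> C
Bits 11 -> E
Bits 11 -> E
Bits 11 -> E
Bits 10 -> A


Decoded message: BACEEEA


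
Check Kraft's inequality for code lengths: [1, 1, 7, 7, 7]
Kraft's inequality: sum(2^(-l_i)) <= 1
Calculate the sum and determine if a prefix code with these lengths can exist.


Sum = 2^(-1) + 2^(-1) + 2^(-7) + 2^(-7) + 2^(-7)
    = 0.5 + 0.5 + 0.0078125 + 0.0078125 + 0.0078125
    = 131/128 = 1.0234375
Since 1.0234375 > 1, Kraft's inequality is NOT satisfied.
A prefix code with these lengths CANNOT exist.

Kraft sum = 1.0234375. Not satisfied.


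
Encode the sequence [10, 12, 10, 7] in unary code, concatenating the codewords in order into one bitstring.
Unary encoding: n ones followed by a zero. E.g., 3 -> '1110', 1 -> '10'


Encode each number as n ones followed by a terminating 0:
  10 -> 11111111110 (11 bits)
  12 -> 1111111111110 (13 bits)
  10 -> 11111111110 (11 bits)
  7 -> 11111110 (8 bits)
Total length = 11 + 13 + 11 + 8 = 43 bits.

Unary([10, 12, 10, 7]) = 1111111111011111111111101111111111011111110 (43 bits)


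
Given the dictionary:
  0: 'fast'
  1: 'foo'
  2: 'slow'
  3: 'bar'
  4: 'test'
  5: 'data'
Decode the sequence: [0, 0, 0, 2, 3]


Look up each index in the dictionary:
  0 -> 'fast'
  0 -> 'fast'
  0 -> 'fast'
  2 -> 'slow'
  3 -> 'bar'

Decoded: "fast fast fast slow bar"


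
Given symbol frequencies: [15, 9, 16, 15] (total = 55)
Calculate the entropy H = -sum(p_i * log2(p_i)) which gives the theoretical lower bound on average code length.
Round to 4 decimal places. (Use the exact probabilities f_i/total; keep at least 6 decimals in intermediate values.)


Per-symbol terms -p_i * log2(p_i) with p_i = f_i/55:
  p = 15/55 = 0.272727: log2(p) = -1.874469, -p*log2(p) = 0.511219
  p = 9/55 = 0.163636: log2(p) = -2.611435, -p*log2(p) = 0.427326
  p = 16/55 = 0.290909: log2(p) = -1.781360, -p*log2(p) = 0.518214
  p = 15/55 = 0.272727: log2(p) = -1.874469, -p*log2(p) = 0.511219
H = 0.511219 + 0.427326 + 0.518214 + 0.511219 = 1.967978

H = 1.968 bits/symbol


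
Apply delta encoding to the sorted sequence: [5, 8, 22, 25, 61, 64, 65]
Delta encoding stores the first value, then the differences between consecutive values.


First value: 5
Deltas:
  8 - 5 = 3
  22 - 8 = 14
  25 - 22 = 3
  61 - 25 = 36
  64 - 61 = 3
  65 - 64 = 1


Delta encoded: [5, 3, 14, 3, 36, 3, 1]


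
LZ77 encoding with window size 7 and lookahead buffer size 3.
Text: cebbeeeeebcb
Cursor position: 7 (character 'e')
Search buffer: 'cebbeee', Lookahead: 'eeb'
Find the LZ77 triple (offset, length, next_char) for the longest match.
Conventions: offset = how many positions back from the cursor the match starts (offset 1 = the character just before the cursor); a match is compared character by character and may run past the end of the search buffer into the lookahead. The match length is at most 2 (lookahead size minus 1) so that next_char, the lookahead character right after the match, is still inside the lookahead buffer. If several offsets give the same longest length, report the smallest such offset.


Try each offset into the search buffer:
  offset=1 (pos 6, char 'e'): match length 2
  offset=2 (pos 5, char 'e'): match length 2
  offset=3 (pos 4, char 'e'): match length 2
  offset=4 (pos 3, char 'b'): match length 0
  offset=5 (pos 2, char 'b'): match length 0
  offset=6 (pos 1, char 'e'): match length 1
  offset=7 (pos 0, char 'c'): match length 0
Longest match has length 2, found at offsets 1, 2, 3; take the smallest, offset 1.
next_char = character at position 7 + 2 = 9 -> 'b'

Best match: offset=1, length=2 (matching 'ee' starting at position 6)
LZ77 triple: (1, 2, 'b')


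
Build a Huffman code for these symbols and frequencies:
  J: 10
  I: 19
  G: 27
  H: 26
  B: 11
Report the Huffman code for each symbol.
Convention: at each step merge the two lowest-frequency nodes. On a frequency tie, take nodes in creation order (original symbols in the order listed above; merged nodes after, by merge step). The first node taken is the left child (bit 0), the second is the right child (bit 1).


Huffman tree construction:
Step 1: Merge J(10) + B(11) = 21
Step 2: Merge I(19) + (J+B)(21) = 40
Step 3: Merge H(26) + G(27) = 53
Step 4: Merge (I+(J+B))(40) + (H+G)(53) = 93
Read each symbol's code off the tree from the root (left child = 0, right child = 1).

Codes:
  J: 010 (length 3)
  I: 00 (length 2)
  G: 11 (length 2)
  H: 10 (length 2)
  B: 011 (length 3)
Average code length: 207/93 = 2.2258 bits/symbol


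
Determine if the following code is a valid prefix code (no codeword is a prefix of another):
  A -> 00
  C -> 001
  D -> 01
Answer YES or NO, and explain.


Checking each pair (does one codeword prefix another?):
  A='00' vs C='001': prefix -- VIOLATION

NO -- this is NOT a valid prefix code. A (00) is a prefix of C (001).


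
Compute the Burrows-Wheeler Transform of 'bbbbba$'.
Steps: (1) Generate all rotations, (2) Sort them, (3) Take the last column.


Rotations (sorted):
  0: $bbbbba -> last char: a
  1: a$bbbbb -> last char: b
  2: ba$bbbb -> last char: b
  3: bba$bbb -> last char: b
  4: bbba$bb -> last char: b
  5: bbbba$b -> last char: b
  6: bbbbba$ -> last char: $


BWT = abbbbb$


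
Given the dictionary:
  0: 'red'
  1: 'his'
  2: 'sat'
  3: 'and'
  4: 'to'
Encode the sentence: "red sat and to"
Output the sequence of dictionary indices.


Look up each word in the dictionary:
  'red' -> 0
  'sat' -> 2
  'and' -> 3
  'to' -> 4

Encoded: [0, 2, 3, 4]


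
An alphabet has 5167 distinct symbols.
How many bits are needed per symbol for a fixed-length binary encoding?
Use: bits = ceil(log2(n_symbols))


log2(5167) = 12.3351
Bracket: 2^12 = 4096 < 5167 <= 2^13 = 8192
So ceil(log2(5167)) = 13

bits = ceil(log2(5167)) = ceil(12.3351) = 13 bits


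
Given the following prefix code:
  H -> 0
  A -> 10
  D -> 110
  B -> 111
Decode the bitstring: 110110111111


Decoding step by step:
Bits 110 -> D
Bits 110 -> D
Bits 111 -> B
Bits 111 -> B


Decoded message: DDBB


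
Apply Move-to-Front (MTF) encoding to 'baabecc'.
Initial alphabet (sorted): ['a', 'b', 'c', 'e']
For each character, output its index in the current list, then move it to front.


MTF encoding:
'b': index 1 in ['a', 'b', 'c', 'e'] -> ['b', 'a', 'c', 'e']
'a': index 1 in ['b', 'a', 'c', 'e'] -> ['a', 'b', 'c', 'e']
'a': index 0 in ['a', 'b', 'c', 'e'] -> ['a', 'b', 'c', 'e']
'b': index 1 in ['a', 'b', 'c', 'e'] -> ['b', 'a', 'c', 'e']
'e': index 3 in ['b', 'a', 'c', 'e'] -> ['e', 'b', 'a', 'c']
'c': index 3 in ['e', 'b', 'a', 'c'] -> ['c', 'e', 'b', 'a']
'c': index 0 in ['c', 'e', 'b', 'a'] -> ['c', 'e', 'b', 'a']


Output: [1, 1, 0, 1, 3, 3, 0]


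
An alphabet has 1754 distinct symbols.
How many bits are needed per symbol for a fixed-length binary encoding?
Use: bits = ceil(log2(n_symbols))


log2(1754) = 10.7764
Bracket: 2^10 = 1024 < 1754 <= 2^11 = 2048
So ceil(log2(1754)) = 11

bits = ceil(log2(1754)) = ceil(10.7764) = 11 bits


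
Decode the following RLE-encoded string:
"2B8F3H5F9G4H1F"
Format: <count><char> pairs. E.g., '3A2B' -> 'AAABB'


Expanding each <count><char> pair:
  2B -> 'BB'
  8F -> 'FFFFFFFF'
  3H -> 'HHH'
  5F -> 'FFFFF'
  9G -> 'GGGGGGGGG'
  4H -> 'HHHH'
  1F -> 'F'

Decoded = BBFFFFFFFFHHHFFFFFGGGGGGGGGHHHHF


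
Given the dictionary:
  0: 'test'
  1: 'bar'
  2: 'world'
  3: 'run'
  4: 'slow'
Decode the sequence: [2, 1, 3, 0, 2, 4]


Look up each index in the dictionary:
  2 -> 'world'
  1 -> 'bar'
  3 -> 'run'
  0 -> 'test'
  2 -> 'world'
  4 -> 'slow'

Decoded: "world bar run test world slow"


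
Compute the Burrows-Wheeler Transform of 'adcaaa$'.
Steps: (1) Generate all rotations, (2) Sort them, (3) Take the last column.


Rotations (sorted):
  0: $adcaaa -> last char: a
  1: a$adcaa -> last char: a
  2: aa$adca -> last char: a
  3: aaa$adc -> last char: c
  4: adcaaa$ -> last char: $
  5: caaa$ad -> last char: d
  6: dcaaa$a -> last char: a


BWT = aaac$da


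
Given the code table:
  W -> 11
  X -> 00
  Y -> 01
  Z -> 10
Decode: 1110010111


Decoding:
11 -> W
10 -> Z
01 -> Y
01 -> Y
11 -> W


Result: WZYYW


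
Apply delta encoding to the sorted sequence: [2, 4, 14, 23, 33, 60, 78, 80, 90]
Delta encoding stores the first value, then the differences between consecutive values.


First value: 2
Deltas:
  4 - 2 = 2
  14 - 4 = 10
  23 - 14 = 9
  33 - 23 = 10
  60 - 33 = 27
  78 - 60 = 18
  80 - 78 = 2
  90 - 80 = 10


Delta encoded: [2, 2, 10, 9, 10, 27, 18, 2, 10]


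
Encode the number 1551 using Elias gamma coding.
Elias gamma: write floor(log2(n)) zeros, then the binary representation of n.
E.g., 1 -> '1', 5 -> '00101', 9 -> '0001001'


num_bits = floor(log2(1551)) + 1 = 11
leading_zeros = num_bits - 1 = 10
binary(1551) = 11000001111

Elias gamma(1551) = '0000000000' + '11000001111' = 000000000011000001111 (21 bits)


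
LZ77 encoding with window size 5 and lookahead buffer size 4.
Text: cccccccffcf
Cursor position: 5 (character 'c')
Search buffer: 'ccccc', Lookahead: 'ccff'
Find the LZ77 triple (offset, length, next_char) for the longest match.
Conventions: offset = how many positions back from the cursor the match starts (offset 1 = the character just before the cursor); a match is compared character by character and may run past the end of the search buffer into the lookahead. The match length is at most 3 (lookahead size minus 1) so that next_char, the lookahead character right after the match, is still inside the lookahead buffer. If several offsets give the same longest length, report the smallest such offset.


Try each offset into the search buffer:
  offset=1 (pos 4, char 'c'): match length 2
  offset=2 (pos 3, char 'c'): match length 2
  offset=3 (pos 2, char 'c'): match length 2
  offset=4 (pos 1, char 'c'): match length 2
  offset=5 (pos 0, char 'c'): match length 2
Longest match has length 2, found at offsets 1, 2, 3, 4, 5; take the smallest, offset 1.
next_char = character at position 5 + 2 = 7 -> 'f'

Best match: offset=1, length=2 (matching 'cc' starting at position 4)
LZ77 triple: (1, 2, 'f')


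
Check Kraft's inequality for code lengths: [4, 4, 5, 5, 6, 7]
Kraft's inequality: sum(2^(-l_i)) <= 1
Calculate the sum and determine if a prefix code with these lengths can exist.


Sum = 2^(-4) + 2^(-4) + 2^(-5) + 2^(-5) + 2^(-6) + 2^(-7)
    = 0.0625 + 0.0625 + 0.03125 + 0.03125 + 0.015625 + 0.0078125
    = 27/128 = 0.2109375
Since 0.2109375 <= 1, Kraft's inequality IS satisfied.
A prefix code with these lengths CAN exist.

Kraft sum = 0.2109375. Satisfied.


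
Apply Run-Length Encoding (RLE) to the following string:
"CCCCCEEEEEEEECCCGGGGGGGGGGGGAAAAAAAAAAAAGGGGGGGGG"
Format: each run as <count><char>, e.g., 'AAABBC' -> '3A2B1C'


Scanning runs left to right:
  i=0: run of 'C' x 5 -> '5C'
  i=5: run of 'E' x 8 -> '8E'
  i=13: run of 'C' x 3 -> '3C'
  i=16: run of 'G' x 12 -> '12G'
  i=28: run of 'A' x 12 -> '12A'
  i=40: run of 'G' x 9 -> '9G'

RLE = 5C8E3C12G12A9G


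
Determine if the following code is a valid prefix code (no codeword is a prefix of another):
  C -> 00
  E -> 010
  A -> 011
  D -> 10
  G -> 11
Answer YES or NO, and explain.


Checking each pair (does one codeword prefix another?):
  C='00' vs E='010': no prefix
  C='00' vs A='011': no prefix
  C='00' vs D='10': no prefix
  C='00' vs G='11': no prefix
  E='010' vs C='00': no prefix
  E='010' vs A='011': no prefix
  E='010' vs D='10': no prefix
  E='010' vs G='11': no prefix
  A='011' vs C='00': no prefix
  A='011' vs E='010': no prefix
  A='011' vs D='10': no prefix
  A='011' vs G='11': no prefix
  D='10' vs C='00': no prefix
  D='10' vs E='010': no prefix
  D='10' vs A='011': no prefix
  D='10' vs G='11': no prefix
  G='11' vs C='00': no prefix
  G='11' vs E='010': no prefix
  G='11' vs A='011': no prefix
  G='11' vs D='10': no prefix
No violation found over all pairs.

YES -- this is a valid prefix code. No codeword is a prefix of any other codeword.


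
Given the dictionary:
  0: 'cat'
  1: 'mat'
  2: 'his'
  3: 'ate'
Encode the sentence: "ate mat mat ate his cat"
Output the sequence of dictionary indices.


Look up each word in the dictionary:
  'ate' -> 3
  'mat' -> 1
  'mat' -> 1
  'ate' -> 3
  'his' -> 2
  'cat' -> 0

Encoded: [3, 1, 1, 3, 2, 0]


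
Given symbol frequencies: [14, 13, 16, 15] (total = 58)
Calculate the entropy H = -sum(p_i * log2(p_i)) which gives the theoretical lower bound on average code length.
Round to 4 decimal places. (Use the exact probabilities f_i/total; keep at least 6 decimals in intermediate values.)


Per-symbol terms -p_i * log2(p_i) with p_i = f_i/58:
  p = 14/58 = 0.241379: log2(p) = -2.050626, -p*log2(p) = 0.494979
  p = 13/58 = 0.224138: log2(p) = -2.157541, -p*log2(p) = 0.483587
  p = 16/58 = 0.275862: log2(p) = -1.857981, -p*log2(p) = 0.512546
  p = 15/58 = 0.258621: log2(p) = -1.951090, -p*log2(p) = 0.504592
H = 0.494979 + 0.483587 + 0.512546 + 0.504592 = 1.995704

H = 1.9957 bits/symbol


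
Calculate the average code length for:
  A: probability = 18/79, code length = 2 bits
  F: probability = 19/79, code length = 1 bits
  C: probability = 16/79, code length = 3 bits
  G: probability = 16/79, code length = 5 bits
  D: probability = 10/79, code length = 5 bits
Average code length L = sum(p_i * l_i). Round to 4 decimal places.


Weighted contributions p_i * l_i:
  A: (18/79) * 2 = 36/79
  F: (19/79) * 1 = 19/79
  C: (16/79) * 3 = 48/79
  G: (16/79) * 5 = 80/79
  D: (10/79) * 5 = 50/79
Sum = (36 + 19 + 48 + 80 + 50)/79 = 233/79

L = 233/79 = 2.9494 bits/symbol


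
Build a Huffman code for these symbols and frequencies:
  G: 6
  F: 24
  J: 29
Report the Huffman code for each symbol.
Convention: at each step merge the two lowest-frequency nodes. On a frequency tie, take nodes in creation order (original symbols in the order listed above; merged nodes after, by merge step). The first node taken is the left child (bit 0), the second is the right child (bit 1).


Huffman tree construction:
Step 1: Merge G(6) + F(24) = 30
Step 2: Merge J(29) + (G+F)(30) = 59
Read each symbol's code off the tree from the root (left child = 0, right child = 1).

Codes:
  G: 10 (length 2)
  F: 11 (length 2)
  J: 0 (length 1)
Average code length: 89/59 = 1.5085 bits/symbol


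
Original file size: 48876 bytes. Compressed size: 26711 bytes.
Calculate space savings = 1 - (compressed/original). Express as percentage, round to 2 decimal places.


ratio = compressed/original = 26711/48876 = 0.546505
savings = 1 - ratio = 1 - 0.546505 = 0.453495
as a percentage: 0.453495 * 100 = 45.35%

Space savings = 1 - 26711/48876 = 45.35%


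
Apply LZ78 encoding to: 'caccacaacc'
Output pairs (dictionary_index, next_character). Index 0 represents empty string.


LZ78 encoding steps:
Dictionary: {0: ''}
Step 1: w='' (idx 0), next='c' -> output (0, 'c'), add 'c' as idx 1
Step 2: w='' (idx 0), next='a' -> output (0, 'a'), add 'a' as idx 2
Step 3: w='c' (idx 1), next='c' -> output (1, 'c'), add 'cc' as idx 3
Step 4: w='a' (idx 2), next='c' -> output (2, 'c'), add 'ac' as idx 4
Step 5: w='a' (idx 2), next='a' -> output (2, 'a'), add 'aa' as idx 5
Step 6: w='cc' (idx 3), end of input -> output (3, '')


Encoded: [(0, 'c'), (0, 'a'), (1, 'c'), (2, 'c'), (2, 'a'), (3, '')]


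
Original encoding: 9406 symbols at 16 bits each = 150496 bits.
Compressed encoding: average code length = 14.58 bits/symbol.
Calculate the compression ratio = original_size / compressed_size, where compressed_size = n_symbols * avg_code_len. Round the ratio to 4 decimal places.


original_size = n_symbols * orig_bits = 9406 * 16 = 150496 bits
compressed_size = n_symbols * avg_code_len = 9406 * 14.58 = 137139.48 bits
ratio = original_size / compressed_size = 150496 / 137139.48 = 1.0974

Compression ratio = 1.0974


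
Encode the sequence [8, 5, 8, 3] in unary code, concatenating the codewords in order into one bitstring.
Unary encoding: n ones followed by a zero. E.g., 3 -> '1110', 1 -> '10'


Encode each number as n ones followed by a terminating 0:
  8 -> 111111110 (9 bits)
  5 -> 111110 (6 bits)
  8 -> 111111110 (9 bits)
  3 -> 1110 (4 bits)
Total length = 9 + 6 + 9 + 4 = 28 bits.

Unary([8, 5, 8, 3]) = 1111111101111101111111101110 (28 bits)


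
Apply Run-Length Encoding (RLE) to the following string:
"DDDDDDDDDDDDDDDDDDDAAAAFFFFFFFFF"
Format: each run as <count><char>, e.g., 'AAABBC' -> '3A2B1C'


Scanning runs left to right:
  i=0: run of 'D' x 19 -> '19D'
  i=19: run of 'A' x 4 -> '4A'
  i=23: run of 'F' x 9 -> '9F'

RLE = 19D4A9F


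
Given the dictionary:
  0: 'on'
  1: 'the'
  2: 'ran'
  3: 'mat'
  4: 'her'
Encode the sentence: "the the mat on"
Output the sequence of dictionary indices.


Look up each word in the dictionary:
  'the' -> 1
  'the' -> 1
  'mat' -> 3
  'on' -> 0

Encoded: [1, 1, 3, 0]


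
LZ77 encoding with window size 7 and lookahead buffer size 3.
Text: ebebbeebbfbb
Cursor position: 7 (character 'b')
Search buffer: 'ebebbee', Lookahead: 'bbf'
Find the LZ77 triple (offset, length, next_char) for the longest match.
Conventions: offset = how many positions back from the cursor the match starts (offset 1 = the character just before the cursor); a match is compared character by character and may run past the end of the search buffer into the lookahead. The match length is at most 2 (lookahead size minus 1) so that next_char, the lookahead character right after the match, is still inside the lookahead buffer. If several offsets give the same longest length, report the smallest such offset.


Try each offset into the search buffer:
  offset=1 (pos 6, char 'e'): match length 0
  offset=2 (pos 5, char 'e'): match length 0
  offset=3 (pos 4, char 'b'): match length 1
  offset=4 (pos 3, char 'b'): match length 2
  offset=5 (pos 2, char 'e'): match length 0
  offset=6 (pos 1, char 'b'): match length 1
  offset=7 (pos 0, char 'e'): match length 0
Longest match has length 2 at offset 4.
next_char = character at position 7 + 2 = 9 -> 'f'

Best match: offset=4, length=2 (matching 'bb' starting at position 3)
LZ77 triple: (4, 2, 'f')


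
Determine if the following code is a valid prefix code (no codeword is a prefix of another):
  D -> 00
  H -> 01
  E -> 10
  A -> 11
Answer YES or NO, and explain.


Checking each pair (does one codeword prefix another?):
  D='00' vs H='01': no prefix
  D='00' vs E='10': no prefix
  D='00' vs A='11': no prefix
  H='01' vs D='00': no prefix
  H='01' vs E='10': no prefix
  H='01' vs A='11': no prefix
  E='10' vs D='00': no prefix
  E='10' vs H='01': no prefix
  E='10' vs A='11': no prefix
  A='11' vs D='00': no prefix
  A='11' vs H='01': no prefix
  A='11' vs E='10': no prefix
No violation found over all pairs.

YES -- this is a valid prefix code. No codeword is a prefix of any other codeword.


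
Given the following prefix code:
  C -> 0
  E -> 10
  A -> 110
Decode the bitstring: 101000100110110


Decoding step by step:
Bits 10 -> E
Bits 10 -> E
Bits 0 -> C
Bits 0 -> C
Bits 10 -> E
Bits 0 -> C
Bits 110 -> A
Bits 110 -> A


Decoded message: EECCECAA


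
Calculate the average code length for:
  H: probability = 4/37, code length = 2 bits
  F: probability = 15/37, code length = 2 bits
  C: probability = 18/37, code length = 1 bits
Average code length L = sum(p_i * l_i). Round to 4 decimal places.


Weighted contributions p_i * l_i:
  H: (4/37) * 2 = 8/37
  F: (15/37) * 2 = 30/37
  C: (18/37) * 1 = 18/37
Sum = (8 + 30 + 18)/37 = 56/37

L = 56/37 = 1.5135 bits/symbol


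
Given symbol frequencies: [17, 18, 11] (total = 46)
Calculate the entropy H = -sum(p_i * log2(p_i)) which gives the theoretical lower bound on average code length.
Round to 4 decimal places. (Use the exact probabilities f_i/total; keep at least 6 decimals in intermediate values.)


Per-symbol terms -p_i * log2(p_i) with p_i = f_i/46:
  p = 17/46 = 0.369565: log2(p) = -1.436099, -p*log2(p) = 0.530732
  p = 18/46 = 0.391304: log2(p) = -1.353637, -p*log2(p) = 0.529684
  p = 11/46 = 0.239130: log2(p) = -2.064130, -p*log2(p) = 0.493596
H = 0.530732 + 0.529684 + 0.493596 = 1.554012

H = 1.554 bits/symbol


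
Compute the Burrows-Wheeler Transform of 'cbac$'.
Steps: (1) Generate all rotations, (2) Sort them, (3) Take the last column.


Rotations (sorted):
  0: $cbac -> last char: c
  1: ac$cb -> last char: b
  2: bac$c -> last char: c
  3: c$cba -> last char: a
  4: cbac$ -> last char: $


BWT = cbca$


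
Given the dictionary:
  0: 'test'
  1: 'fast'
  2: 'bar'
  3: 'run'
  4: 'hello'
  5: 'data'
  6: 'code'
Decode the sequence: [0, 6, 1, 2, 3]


Look up each index in the dictionary:
  0 -> 'test'
  6 -> 'code'
  1 -> 'fast'
  2 -> 'bar'
  3 -> 'run'

Decoded: "test code fast bar run"


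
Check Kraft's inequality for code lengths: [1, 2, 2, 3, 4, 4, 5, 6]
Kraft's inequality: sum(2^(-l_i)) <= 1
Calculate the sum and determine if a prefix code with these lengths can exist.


Sum = 2^(-1) + 2^(-2) + 2^(-2) + 2^(-3) + 2^(-4) + 2^(-4) + 2^(-5) + 2^(-6)
    = 0.5 + 0.25 + 0.25 + 0.125 + 0.0625 + 0.0625 + 0.03125 + 0.015625
    = 83/64 = 1.296875
Since 1.296875 > 1, Kraft's inequality is NOT satisfied.
A prefix code with these lengths CANNOT exist.

Kraft sum = 1.296875. Not satisfied.
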